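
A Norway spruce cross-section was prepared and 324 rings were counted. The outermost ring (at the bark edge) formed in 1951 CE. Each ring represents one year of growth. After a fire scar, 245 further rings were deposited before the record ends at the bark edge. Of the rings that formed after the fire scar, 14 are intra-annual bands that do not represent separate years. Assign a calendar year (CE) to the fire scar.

There are 245 rings younger than the fire scar.
Excluding 14 false rings: 245 − 14 = 231.
The ring at the bark edge is 1951 CE, so the fire scar dates to 1951 − 231 = 1720 CE.

1720 CE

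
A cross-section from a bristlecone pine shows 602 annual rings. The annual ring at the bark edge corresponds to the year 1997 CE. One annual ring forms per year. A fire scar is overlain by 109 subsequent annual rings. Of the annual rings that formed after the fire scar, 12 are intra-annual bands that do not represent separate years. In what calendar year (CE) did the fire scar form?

109 annual rings post-date the fire scar.
Excluding 12 false annual rings: 109 − 12 = 97.
The annual ring at the bark edge is 1997 CE, so the fire scar dates to 1997 − 97 = 1900 CE.

1900 CE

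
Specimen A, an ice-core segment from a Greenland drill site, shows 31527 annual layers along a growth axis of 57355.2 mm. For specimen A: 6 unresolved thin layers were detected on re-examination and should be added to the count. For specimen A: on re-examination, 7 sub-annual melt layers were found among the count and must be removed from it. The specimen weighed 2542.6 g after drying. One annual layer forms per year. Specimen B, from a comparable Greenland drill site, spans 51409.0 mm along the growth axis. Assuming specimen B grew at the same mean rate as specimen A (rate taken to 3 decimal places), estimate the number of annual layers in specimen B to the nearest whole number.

Specimen A: true annual layer count = 31527 − 7 + 6 = 31526.
A: Extension rate ≈ 57355.2 / 31526 = 1.819 mm/yr.
For B, 51409.0 / 1.819 = 28262.23 years ≈ 28262 annual layers.

28262 annual layers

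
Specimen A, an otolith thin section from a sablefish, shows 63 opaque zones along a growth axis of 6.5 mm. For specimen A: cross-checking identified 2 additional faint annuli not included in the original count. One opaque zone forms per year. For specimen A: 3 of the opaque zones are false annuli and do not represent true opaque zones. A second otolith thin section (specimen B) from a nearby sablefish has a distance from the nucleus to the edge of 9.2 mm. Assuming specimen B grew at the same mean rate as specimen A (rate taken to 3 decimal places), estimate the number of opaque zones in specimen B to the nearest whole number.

Specimen A: after corrections the count is 63 − 3 + 2 = 62 opaque zones.
A: Mean rate = 6.5 mm / 62 years ≈ 0.105 mm/year.
For B, 9.2 / 0.105 = 87.62 years ≈ 88 opaque zones.

88 opaque zones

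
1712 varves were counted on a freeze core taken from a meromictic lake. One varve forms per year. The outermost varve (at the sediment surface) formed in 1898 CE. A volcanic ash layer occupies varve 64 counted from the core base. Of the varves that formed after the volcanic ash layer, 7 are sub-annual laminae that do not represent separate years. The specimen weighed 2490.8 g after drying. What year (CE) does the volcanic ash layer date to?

257 CE

1712 − 64 = 1648 varves lie beyond the volcanic ash layer toward the sediment surface.
Removing the 7 false varves leaves 1648 − 7 = 1641 true varves beyond the volcanic ash layer.
Counting back 1641 years from 1898 CE places the volcanic ash layer in 1898 − 1641 = 257 CE.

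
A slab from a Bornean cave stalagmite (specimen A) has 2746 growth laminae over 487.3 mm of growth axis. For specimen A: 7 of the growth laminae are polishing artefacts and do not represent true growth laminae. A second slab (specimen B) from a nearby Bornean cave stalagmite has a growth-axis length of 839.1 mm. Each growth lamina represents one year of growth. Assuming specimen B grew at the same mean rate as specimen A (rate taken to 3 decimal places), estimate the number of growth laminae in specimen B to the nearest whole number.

4714 growth laminae

Specimen A: true growth lamina count = 2746 − 7 = 2739.
A: 487.3 mm over 2739 years gives 487.3 / 2739 ≈ 0.178 mm per year.
Specimen B: 839.1 mm / 0.178 mm per year = 4714.04 years ≈ 4714 growth laminae.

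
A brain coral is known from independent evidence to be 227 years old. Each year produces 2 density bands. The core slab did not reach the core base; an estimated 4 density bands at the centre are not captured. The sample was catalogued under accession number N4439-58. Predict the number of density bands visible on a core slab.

Expected density bands: 227 × 2 = 454.
454 − 4 missed = 450 density bands expected in the prepared section.

450 density bands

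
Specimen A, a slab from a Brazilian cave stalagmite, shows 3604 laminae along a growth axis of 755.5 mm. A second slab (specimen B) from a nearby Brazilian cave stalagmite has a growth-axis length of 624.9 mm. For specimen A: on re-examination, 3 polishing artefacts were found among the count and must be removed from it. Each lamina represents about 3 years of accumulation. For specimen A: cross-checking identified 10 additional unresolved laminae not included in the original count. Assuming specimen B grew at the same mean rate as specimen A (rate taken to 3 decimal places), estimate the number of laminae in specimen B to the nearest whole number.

2976 laminae

Specimen A: after corrections the count is 3604 − 3 + 10 = 3611 laminae.
Specimen A: 3611 laminae at 3 years each span 3611 × 3 = 10833 years.
A: Mean rate = 755.5 mm / 10833 years ≈ 0.070 mm/year.
Specimen B: 624.9 mm / 0.070 mm per year = 8927.14 years; at 3 years per lamina that is 8927.14 / 3 ≈ 2976 laminae.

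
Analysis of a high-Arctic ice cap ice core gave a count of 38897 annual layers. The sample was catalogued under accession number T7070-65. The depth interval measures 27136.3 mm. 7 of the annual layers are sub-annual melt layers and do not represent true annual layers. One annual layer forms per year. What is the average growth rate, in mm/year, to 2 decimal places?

Adjusted count: 38897 − 7 = 38890 annual layers.
Mean rate = 27136.3 mm / 38890 years ≈ 0.70 mm/year.

0.70 mm/year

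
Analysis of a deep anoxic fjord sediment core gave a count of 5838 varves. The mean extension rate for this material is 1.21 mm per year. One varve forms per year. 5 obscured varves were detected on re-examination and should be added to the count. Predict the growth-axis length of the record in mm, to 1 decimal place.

7070.0 mm

True varve count = 5838 + 5 = 5843.
5843 years at 1.21 mm/year gives 1.21 × 5843 = 7070.0 mm.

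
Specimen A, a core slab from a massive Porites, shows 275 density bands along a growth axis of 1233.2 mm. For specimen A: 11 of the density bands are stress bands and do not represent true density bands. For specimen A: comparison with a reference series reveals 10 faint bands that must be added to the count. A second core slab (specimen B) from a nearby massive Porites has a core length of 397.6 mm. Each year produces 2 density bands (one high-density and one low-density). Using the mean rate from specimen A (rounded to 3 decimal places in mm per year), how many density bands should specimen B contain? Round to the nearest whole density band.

88 density bands

Specimen A: correcting the raw count gives 275 − 11 + 10 = 274 true density bands.
Specimen A: with 2 density bands per year, 274 / 2 = 137 years.
A: Extension rate ≈ 1233.2 / 137 = 9.001 mm/year.
For B, 397.6 / 9.001 = 44.17 years; at 2 density bands per year that is 44.17 × 2 ≈ 88 density bands.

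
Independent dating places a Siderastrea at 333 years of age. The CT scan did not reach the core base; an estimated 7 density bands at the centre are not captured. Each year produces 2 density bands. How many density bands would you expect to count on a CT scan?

Expected density bands: 333 × 2 = 666.
Less the 7 uncaptured density bands: 666 − 7 = 659.

659 density bands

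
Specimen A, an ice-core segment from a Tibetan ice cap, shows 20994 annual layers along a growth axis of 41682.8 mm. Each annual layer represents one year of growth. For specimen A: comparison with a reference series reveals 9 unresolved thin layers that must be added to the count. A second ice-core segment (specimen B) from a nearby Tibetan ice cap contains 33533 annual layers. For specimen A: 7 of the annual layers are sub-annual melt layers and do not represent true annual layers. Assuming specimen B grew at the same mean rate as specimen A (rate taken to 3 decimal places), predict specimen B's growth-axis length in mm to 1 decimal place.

Specimen A: after corrections the count is 20994 − 7 + 9 = 20996 annual layers.
A: 41682.8 mm over 20996 years gives 41682.8 / 20996 ≈ 1.985 mm per year.
For B, 1.985 mm/year × 33533 years = 66563.0 mm.

66563.0 mm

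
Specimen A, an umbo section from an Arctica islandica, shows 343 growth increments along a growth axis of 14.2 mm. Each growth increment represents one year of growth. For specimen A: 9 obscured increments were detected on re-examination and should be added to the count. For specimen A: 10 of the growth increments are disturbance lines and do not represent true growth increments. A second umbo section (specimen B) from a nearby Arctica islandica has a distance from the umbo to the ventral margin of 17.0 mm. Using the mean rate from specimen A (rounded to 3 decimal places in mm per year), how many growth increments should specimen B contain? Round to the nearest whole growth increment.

Specimen A: true growth increment count = 343 − 10 + 9 = 342.
A: 14.2 mm over 342 years gives 14.2 / 342 ≈ 0.042 mm per year.
B spans 17.0 / 0.042 = 404.76 years ≈ 405 growth increments.

405 growth increments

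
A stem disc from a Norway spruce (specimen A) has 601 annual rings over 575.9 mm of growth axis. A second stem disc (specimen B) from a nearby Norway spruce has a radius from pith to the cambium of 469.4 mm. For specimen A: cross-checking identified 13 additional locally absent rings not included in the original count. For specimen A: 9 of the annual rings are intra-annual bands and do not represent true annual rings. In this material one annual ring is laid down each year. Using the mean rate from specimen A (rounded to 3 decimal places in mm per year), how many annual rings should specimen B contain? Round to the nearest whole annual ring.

493 annual rings

Specimen A: correcting the raw count gives 601 − 9 + 13 = 605 true annual rings.
A: Mean rate = 575.9 mm / 605 years ≈ 0.952 mm per year.
Specimen B: 469.4 mm / 0.952 mm per year = 493.07 years ≈ 493 annual rings.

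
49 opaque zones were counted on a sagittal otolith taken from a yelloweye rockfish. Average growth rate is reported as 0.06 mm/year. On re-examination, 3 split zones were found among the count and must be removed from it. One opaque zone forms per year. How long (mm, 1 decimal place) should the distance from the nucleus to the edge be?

Adjusted count: 49 − 3 = 46 opaque zones.
46 years at 0.06 mm/year gives 0.06 × 46 = 2.8 mm.

2.8 mm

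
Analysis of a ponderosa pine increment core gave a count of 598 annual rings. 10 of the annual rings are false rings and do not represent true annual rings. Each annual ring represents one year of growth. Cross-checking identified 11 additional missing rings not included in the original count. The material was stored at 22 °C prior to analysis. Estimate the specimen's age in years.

599 years

True annual ring count = 598 − 10 + 11 = 599.
One annual ring per year makes the duration 599 years.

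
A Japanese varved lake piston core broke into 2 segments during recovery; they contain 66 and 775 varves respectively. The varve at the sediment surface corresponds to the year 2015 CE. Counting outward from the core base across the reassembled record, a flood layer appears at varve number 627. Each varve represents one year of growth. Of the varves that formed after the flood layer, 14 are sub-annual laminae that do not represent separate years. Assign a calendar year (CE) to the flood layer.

1815 CE

Total varves = 66 + 775 = 841.
The flood layer sits at varve 627 from the core base, so 841 − 627 = 214 varves formed after it.
Removing the 14 false varves leaves 214 − 14 = 200 true varves beyond the flood layer.
2015 − 200 = 1815 CE.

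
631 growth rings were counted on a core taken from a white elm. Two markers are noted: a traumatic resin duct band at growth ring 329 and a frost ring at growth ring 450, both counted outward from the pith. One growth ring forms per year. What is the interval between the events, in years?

121 years

450 − 329 = 121 growth rings lie between the two events.
One growth ring per year makes the interval 121 years.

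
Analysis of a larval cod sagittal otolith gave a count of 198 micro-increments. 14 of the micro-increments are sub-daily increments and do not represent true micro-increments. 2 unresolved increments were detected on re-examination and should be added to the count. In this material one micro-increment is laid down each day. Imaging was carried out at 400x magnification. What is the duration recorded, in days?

After corrections the count is 198 − 14 + 2 = 186 micro-increments.
At one micro-increment per day, that is 186 days.

186 days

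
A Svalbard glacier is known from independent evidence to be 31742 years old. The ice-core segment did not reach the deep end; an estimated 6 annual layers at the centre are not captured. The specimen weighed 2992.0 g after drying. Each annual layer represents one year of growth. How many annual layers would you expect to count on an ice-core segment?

At one annual layer per year, 31742 years correspond to 31742 annual layers.
Less the 6 uncaptured annual layers: 31742 − 6 = 31736.

31736 annual layers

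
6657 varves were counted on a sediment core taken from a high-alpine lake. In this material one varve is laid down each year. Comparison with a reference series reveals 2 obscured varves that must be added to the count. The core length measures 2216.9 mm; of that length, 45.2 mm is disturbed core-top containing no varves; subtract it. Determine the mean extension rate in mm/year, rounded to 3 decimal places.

0.326 mm/year

After corrections the count is 6657 + 2 = 6659 varves.
The growth record spans 2216.9 − 45.2 = 2171.7 mm.
2171.7 mm over 6659 years gives 2171.7 / 6659 ≈ 0.326 mm/year.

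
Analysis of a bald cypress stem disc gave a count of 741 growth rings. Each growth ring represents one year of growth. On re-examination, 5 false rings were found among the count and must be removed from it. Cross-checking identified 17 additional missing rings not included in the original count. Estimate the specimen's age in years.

Correcting the raw count gives 741 − 5 + 17 = 753 true growth rings.
One growth ring per year makes the duration 753 years.

753 years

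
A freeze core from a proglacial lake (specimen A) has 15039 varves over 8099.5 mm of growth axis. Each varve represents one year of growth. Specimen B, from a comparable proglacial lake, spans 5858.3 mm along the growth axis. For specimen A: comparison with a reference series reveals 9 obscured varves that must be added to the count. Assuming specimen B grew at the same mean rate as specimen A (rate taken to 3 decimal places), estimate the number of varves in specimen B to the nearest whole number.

10889 varves

Specimen A: adjusted count: 15039 + 9 = 15048 varves.
A: Extension rate ≈ 8099.5 / 15048 = 0.538 mm/year.
B spans 5858.3 / 0.538 = 10889.03 years ≈ 10889 varves.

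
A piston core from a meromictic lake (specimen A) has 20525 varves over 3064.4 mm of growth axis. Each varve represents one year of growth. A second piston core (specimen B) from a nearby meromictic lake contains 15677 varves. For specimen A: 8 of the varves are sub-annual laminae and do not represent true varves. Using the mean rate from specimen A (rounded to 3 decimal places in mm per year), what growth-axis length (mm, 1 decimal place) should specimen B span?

Specimen A: correcting the raw count gives 20525 − 8 = 20517 true varves.
A: Mean rate = 3064.4 mm / 20517 years ≈ 0.149 mm per year.
For B, 0.149 mm/year × 15677 years = 2335.9 mm.

2335.9 mm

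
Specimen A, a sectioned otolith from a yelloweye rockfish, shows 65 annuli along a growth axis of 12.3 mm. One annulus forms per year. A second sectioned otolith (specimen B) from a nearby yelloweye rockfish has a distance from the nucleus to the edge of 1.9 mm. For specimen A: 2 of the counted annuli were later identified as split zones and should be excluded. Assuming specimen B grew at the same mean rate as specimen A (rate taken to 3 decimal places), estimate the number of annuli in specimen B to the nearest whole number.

10 annuli

Specimen A: adjusted count: 65 − 2 = 63 annuli.
A: 12.3 mm over 63 years gives 12.3 / 63 ≈ 0.195 mm/yr.
B spans 1.9 / 0.195 = 9.74 years ≈ 10 annuli.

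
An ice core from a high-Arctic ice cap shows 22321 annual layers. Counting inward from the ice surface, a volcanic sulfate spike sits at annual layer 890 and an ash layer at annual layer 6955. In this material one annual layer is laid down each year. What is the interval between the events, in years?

6955 − 890 = 6065 annual layers lie between the two events.
That is 6065 years at one annual layer per year.

6065 years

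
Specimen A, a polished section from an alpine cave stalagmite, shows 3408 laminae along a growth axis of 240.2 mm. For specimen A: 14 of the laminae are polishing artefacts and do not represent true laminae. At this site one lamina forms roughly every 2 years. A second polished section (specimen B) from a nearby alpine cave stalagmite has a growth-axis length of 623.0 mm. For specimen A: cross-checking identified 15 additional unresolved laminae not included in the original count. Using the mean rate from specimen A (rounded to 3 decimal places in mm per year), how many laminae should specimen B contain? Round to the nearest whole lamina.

8900 laminae

Specimen A: correcting the raw count gives 3408 − 14 + 15 = 3409 true laminae.
Specimen A: at 2 years per lamina, 3409 × 2 = 6818 years.
A: 240.2 mm over 6818 years gives 240.2 / 6818 ≈ 0.035 mm/year.
Specimen B: 623.0 mm / 0.035 mm per year = 17800.00 years; at 2 years per lamina that is 17800.00 / 2 ≈ 8900 laminae.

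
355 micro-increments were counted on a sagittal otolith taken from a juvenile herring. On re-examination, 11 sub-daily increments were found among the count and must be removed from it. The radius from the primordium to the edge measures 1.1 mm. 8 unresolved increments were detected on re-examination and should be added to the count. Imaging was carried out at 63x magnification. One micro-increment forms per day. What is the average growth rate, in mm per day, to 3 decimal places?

True micro-increment count = 355 − 11 + 8 = 352.
Mean rate = 1.1 mm / 352 days ≈ 0.003 mm per day.

0.003 mm per day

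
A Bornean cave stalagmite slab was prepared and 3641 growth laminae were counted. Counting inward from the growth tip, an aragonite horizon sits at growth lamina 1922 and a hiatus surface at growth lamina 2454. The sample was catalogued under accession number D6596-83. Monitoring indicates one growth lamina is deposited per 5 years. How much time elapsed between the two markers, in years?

2660 yr

2454 − 1922 = 532 growth laminae lie between the two events.
532 growth laminae at 5 years each span 532 × 5 = 2660 years.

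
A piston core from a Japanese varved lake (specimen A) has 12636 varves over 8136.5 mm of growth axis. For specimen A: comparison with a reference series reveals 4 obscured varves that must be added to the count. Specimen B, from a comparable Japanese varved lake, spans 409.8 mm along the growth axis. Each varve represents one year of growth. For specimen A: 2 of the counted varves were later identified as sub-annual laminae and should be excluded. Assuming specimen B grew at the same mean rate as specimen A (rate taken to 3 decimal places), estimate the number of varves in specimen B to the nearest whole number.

Specimen A: correcting the raw count gives 12636 − 2 + 4 = 12638 true varves.
A: 8136.5 mm over 12638 years gives 8136.5 / 12638 ≈ 0.644 mm per year.
B spans 409.8 / 0.644 = 636.34 years ≈ 636 varves.

636 varves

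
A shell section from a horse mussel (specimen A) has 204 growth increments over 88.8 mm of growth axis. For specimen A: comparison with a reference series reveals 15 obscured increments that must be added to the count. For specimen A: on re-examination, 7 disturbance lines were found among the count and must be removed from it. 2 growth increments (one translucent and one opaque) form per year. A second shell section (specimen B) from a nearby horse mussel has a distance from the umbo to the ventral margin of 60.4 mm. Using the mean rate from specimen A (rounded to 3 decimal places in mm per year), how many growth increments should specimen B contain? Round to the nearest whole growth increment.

Specimen A: correcting the raw count gives 204 − 7 + 15 = 212 true growth increments.
Specimen A: dividing by 2 growth increments per year: 212 / 2 = 106 years.
A: 88.8 mm over 106 years gives 88.8 / 106 ≈ 0.838 mm per year.
Specimen B: 60.4 mm / 0.838 mm per year = 72.08 years; at 2 growth increments per year that is 72.08 × 2 ≈ 144 growth increments.

144 growth increments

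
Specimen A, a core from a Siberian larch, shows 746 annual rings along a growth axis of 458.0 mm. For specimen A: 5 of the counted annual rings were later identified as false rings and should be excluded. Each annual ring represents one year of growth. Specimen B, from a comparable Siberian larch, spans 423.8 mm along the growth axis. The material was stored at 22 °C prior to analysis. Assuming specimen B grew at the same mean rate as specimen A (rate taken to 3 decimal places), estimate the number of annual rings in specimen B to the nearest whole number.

686 annual rings

Specimen A: correcting the raw count gives 746 − 5 = 741 true annual rings.
A: Extension rate ≈ 458.0 / 741 = 0.618 mm/year.
Specimen B: 423.8 mm / 0.618 mm per year = 685.76 years ≈ 686 annual rings.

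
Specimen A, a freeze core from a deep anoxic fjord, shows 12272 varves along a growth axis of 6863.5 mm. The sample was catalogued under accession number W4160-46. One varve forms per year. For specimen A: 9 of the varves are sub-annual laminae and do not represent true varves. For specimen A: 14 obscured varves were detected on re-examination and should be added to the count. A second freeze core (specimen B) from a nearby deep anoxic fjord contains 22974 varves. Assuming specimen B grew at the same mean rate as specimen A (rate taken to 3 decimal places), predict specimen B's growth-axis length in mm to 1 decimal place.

12842.5 mm

Specimen A: correcting the raw count gives 12272 − 9 + 14 = 12277 true varves.
A: Extension rate ≈ 6863.5 / 12277 = 0.559 mm/year.
Length of B = 0.559 × 22974 = 12842.5 mm.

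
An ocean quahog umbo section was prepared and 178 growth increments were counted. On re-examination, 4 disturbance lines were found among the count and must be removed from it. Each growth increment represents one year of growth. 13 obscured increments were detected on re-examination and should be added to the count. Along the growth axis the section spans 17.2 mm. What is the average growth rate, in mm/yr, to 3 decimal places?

True growth increment count = 178 − 4 + 13 = 187.
Extension rate ≈ 17.2 / 187 = 0.092 mm/yr.

0.092 mm/yr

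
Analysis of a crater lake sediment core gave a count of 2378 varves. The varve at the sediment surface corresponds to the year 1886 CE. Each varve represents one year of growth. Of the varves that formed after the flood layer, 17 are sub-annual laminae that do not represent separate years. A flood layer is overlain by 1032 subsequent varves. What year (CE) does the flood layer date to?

871 CE

1032 varves post-date the flood layer.
Removing the 17 false varves leaves 1032 − 17 = 1015 true varves beyond the flood layer.
Counting back 1015 years from 1886 CE places the flood layer in 1886 − 1015 = 871 CE.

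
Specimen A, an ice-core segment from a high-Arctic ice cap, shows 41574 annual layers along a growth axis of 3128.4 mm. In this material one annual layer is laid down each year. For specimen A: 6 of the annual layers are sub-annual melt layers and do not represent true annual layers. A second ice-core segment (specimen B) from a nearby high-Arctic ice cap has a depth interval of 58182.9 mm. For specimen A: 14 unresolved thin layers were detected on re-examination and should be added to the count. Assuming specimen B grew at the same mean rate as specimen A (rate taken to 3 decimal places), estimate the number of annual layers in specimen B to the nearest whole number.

Specimen A: after corrections the count is 41574 − 6 + 14 = 41582 annual layers.
A: Extension rate ≈ 3128.4 / 41582 = 0.075 mm/yr.
For B, 58182.9 / 0.075 = 775772.00 years ≈ 775772 annual layers.

775772 annual layers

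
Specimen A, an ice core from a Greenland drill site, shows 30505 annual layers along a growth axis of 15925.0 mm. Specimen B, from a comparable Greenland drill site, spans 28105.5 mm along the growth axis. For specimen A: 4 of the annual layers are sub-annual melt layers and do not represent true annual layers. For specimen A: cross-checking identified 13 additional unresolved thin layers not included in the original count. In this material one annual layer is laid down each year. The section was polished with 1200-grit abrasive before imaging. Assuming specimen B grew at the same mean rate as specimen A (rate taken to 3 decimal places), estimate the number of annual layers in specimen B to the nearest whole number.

53842 annual layers

Specimen A: after corrections the count is 30505 − 4 + 13 = 30514 annual layers.
A: Extension rate ≈ 15925.0 / 30514 = 0.522 mm/yr.
For B, 28105.5 / 0.522 = 53841.95 years ≈ 53842 annual layers.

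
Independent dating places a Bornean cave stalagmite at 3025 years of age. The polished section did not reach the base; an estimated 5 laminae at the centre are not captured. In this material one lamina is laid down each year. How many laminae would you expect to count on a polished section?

At one lamina per year, 3025 years correspond to 3025 laminae.
Less the 5 uncaptured laminae: 3025 − 5 = 3020.

3020 laminae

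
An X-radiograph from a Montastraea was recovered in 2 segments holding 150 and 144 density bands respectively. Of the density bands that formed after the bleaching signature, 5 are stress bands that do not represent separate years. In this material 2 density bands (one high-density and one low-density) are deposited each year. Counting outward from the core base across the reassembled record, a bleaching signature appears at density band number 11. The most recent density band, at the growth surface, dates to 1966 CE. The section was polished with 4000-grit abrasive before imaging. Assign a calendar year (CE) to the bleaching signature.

Total density bands = 150 + 144 = 294.
The bleaching signature sits at density band 11 from the core base, so 294 − 11 = 283 density bands formed after it.
Excluding 5 false density bands: 283 − 5 = 278.
With 2 density bands per year, 278 / 2 = 139 years.
Counting back 139 years from 1966 CE places the bleaching signature in 1966 − 139 = 1827 CE.

1827 CE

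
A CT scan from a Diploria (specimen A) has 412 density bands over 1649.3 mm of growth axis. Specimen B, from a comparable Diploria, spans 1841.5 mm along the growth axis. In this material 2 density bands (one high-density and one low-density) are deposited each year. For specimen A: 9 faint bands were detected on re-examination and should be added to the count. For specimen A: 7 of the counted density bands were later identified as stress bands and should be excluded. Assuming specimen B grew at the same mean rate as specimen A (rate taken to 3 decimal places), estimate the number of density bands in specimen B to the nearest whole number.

462 density bands

Specimen A: true density band count = 412 − 7 + 9 = 414.
Specimen A: with 2 density bands per year, 414 / 2 = 207 years.
A: Extension rate ≈ 1649.3 / 207 = 7.968 mm per year.
B spans 1841.5 / 7.968 = 231.11 years; at 2 density bands per year that is 231.11 × 2 ≈ 462 density bands.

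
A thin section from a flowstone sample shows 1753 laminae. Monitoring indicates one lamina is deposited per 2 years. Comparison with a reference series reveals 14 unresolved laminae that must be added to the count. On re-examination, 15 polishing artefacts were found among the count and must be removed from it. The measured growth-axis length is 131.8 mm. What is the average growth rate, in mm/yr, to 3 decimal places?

True lamina count = 1753 − 15 + 14 = 1752.
Multiplying by 2 years per lamina: 1752 × 2 = 3504 years.
131.8 mm over 3504 years gives 131.8 / 3504 ≈ 0.038 mm/yr.

0.038 mm/yr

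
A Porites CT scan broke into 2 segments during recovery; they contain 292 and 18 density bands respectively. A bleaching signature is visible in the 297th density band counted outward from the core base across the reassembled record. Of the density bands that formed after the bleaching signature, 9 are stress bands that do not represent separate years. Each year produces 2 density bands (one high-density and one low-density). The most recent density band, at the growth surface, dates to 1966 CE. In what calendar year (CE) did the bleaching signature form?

1964 CE

Total density bands = 292 + 18 = 310.
Between density band 297 and the growth surface there are 310 − 297 = 13 density bands.
13 − 9 false = 4 true density bands after the bleaching signature.
4 density bands at 2 per year is 4 / 2 = 2 years.
1966 − 2 = 1964 CE.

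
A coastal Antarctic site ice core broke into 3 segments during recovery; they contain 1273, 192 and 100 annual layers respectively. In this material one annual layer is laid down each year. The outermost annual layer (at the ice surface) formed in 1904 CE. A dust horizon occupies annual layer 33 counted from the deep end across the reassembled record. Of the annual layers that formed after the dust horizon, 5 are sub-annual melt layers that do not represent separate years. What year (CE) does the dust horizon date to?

Total annual layers = 1273 + 192 + 100 = 1565.
Between annual layer 33 and the ice surface there are 1565 − 33 = 1532 annual layers.
Excluding 5 false annual layers: 1532 − 5 = 1527.
Counting back 1527 years from 1904 CE places the dust horizon in 1904 − 1527 = 377 CE.

377 CE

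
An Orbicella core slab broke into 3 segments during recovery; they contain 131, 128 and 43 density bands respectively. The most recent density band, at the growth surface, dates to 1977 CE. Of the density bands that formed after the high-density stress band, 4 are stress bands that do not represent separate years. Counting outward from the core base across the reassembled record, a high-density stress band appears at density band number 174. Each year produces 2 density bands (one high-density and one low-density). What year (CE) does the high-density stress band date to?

1915 CE

Total density bands = 131 + 128 + 43 = 302.
Between density band 174 and the growth surface there are 302 − 174 = 128 density bands.
Removing the 4 false density bands leaves 128 − 4 = 124 true density bands beyond the high-density stress band.
Dividing by 2 density bands per year: 124 / 2 = 62 years.
The density band at the growth surface is 1977 CE, so the high-density stress band dates to 1977 − 62 = 1915 CE.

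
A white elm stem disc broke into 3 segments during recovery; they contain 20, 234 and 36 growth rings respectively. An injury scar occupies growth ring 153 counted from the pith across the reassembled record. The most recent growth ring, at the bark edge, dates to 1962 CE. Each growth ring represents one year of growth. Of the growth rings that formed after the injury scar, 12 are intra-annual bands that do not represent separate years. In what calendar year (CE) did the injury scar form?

1837 CE

Total growth rings = 20 + 234 + 36 = 290.
290 − 153 = 137 growth rings lie beyond the injury scar toward the bark edge.
Removing the 12 false growth rings leaves 137 − 12 = 125 true growth rings beyond the injury scar.
1962 − 125 = 1837 CE.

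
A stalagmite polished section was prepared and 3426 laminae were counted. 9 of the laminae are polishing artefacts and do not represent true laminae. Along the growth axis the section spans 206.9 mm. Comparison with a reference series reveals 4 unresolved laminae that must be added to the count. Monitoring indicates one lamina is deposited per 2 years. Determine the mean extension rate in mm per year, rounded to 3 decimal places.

Adjusted count: 3426 − 9 + 4 = 3421 laminae.
At 2 years per lamina, 3421 × 2 = 6842 years.
Extension rate ≈ 206.9 / 6842 = 0.030 mm per year.

0.030 mm per year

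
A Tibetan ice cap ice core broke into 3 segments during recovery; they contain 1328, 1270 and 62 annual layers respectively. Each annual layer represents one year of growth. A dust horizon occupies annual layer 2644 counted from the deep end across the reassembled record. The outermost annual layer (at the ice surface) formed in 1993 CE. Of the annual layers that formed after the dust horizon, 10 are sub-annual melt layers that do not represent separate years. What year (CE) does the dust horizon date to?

1987 CE

Total annual layers = 1328 + 1270 + 62 = 2660.
Between annual layer 2644 and the ice surface there are 2660 − 2644 = 16 annual layers.
Excluding 10 false annual layers: 16 − 10 = 6.
1993 − 6 = 1987 CE.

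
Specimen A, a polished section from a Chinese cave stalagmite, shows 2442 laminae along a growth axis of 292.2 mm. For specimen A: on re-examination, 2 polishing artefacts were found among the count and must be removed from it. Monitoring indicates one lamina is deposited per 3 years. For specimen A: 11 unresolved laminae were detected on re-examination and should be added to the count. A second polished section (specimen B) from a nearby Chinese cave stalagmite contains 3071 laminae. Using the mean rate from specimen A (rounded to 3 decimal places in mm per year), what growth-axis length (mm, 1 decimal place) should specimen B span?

Specimen A: true lamina count = 2442 − 2 + 11 = 2451.
Specimen A: at 3 years per lamina, 2451 × 3 = 7353 years.
A: 292.2 mm over 7353 years gives 292.2 / 7353 ≈ 0.040 mm per year.
Specimen B: multiplying by 3 years per lamina: 3071 × 3 = 9213 years. Length of B = 0.040 × 9213 = 368.5 mm.

368.5 mm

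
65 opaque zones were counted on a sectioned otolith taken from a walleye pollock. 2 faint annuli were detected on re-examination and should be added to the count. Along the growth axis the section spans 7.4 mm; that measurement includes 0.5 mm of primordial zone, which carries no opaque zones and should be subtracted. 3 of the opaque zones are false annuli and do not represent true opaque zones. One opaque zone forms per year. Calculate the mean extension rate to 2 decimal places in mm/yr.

Adjusted count: 65 − 3 + 2 = 64 opaque zones.
The growth record spans 7.4 − 0.5 = 6.9 mm.
Mean rate = 6.9 mm / 64 years ≈ 0.11 mm/yr.

0.11 mm/yr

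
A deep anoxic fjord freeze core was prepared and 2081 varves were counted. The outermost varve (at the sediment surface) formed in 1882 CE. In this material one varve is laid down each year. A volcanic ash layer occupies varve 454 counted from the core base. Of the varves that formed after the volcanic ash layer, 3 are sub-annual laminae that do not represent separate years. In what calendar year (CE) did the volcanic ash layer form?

Between varve 454 and the sediment surface there are 2081 − 454 = 1627 varves.
Removing the 3 false varves leaves 1627 − 3 = 1624 true varves beyond the volcanic ash layer.
1882 − 1624 = 258 CE.

258 CE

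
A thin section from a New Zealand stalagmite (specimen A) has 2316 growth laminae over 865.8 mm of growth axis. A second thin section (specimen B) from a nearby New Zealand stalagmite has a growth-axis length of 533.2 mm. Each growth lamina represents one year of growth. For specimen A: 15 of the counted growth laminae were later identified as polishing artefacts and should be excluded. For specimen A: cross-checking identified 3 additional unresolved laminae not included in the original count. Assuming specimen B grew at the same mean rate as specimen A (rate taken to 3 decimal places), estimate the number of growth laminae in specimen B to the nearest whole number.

1418 growth laminae

Specimen A: correcting the raw count gives 2316 − 15 + 3 = 2304 true growth laminae.
A: 865.8 mm over 2304 years gives 865.8 / 2304 ≈ 0.376 mm/year.
Specimen B: 533.2 mm / 0.376 mm per year = 1418.09 years ≈ 1418 growth laminae.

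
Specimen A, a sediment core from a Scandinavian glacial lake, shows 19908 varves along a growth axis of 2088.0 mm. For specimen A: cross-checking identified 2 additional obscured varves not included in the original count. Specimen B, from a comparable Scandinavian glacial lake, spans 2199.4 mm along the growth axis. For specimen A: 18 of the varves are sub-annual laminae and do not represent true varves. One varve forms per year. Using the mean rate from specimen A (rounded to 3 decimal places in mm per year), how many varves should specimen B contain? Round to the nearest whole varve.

Specimen A: adjusted count: 19908 − 18 + 2 = 19892 varves.
A: Mean rate = 2088.0 mm / 19892 years ≈ 0.105 mm/yr.
For B, 2199.4 / 0.105 = 20946.67 years ≈ 20947 varves.

20947 varves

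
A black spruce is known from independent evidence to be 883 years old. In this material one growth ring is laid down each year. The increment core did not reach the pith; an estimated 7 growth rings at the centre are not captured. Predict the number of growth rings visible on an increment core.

Expected growth rings over 883 years: 883.
Subtracting the 7 growth rings not captured gives 883 − 7 = 876 growth rings in the record.

876 growth rings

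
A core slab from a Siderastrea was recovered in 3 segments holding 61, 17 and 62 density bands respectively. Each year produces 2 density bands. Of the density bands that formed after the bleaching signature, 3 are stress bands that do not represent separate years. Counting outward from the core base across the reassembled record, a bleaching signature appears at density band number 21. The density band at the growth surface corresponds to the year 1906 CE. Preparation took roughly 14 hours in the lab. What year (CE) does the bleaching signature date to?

1848 CE

Total density bands = 61 + 17 + 62 = 140.
The bleaching signature sits at density band 21 from the core base, so 140 − 21 = 119 density bands formed after it.
Removing the 3 false density bands leaves 119 − 3 = 116 true density bands beyond the bleaching signature.
Dividing by 2 density bands per year: 116 / 2 = 58 years.
The density band at the growth surface is 1906 CE, so the bleaching signature dates to 1906 − 58 = 1848 CE.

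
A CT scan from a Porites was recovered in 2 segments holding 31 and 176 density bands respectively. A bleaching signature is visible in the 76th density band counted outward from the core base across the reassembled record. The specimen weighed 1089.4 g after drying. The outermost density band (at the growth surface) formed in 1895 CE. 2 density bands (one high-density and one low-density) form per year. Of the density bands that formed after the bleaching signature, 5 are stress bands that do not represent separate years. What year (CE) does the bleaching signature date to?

Total density bands = 31 + 176 = 207.
207 − 76 = 131 density bands lie beyond the bleaching signature toward the growth surface.
Removing the 5 false density bands leaves 131 − 5 = 126 true density bands beyond the bleaching signature.
Dividing by 2 density bands per year: 126 / 2 = 63 years.
1895 − 63 = 1832 CE.

1832 CE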